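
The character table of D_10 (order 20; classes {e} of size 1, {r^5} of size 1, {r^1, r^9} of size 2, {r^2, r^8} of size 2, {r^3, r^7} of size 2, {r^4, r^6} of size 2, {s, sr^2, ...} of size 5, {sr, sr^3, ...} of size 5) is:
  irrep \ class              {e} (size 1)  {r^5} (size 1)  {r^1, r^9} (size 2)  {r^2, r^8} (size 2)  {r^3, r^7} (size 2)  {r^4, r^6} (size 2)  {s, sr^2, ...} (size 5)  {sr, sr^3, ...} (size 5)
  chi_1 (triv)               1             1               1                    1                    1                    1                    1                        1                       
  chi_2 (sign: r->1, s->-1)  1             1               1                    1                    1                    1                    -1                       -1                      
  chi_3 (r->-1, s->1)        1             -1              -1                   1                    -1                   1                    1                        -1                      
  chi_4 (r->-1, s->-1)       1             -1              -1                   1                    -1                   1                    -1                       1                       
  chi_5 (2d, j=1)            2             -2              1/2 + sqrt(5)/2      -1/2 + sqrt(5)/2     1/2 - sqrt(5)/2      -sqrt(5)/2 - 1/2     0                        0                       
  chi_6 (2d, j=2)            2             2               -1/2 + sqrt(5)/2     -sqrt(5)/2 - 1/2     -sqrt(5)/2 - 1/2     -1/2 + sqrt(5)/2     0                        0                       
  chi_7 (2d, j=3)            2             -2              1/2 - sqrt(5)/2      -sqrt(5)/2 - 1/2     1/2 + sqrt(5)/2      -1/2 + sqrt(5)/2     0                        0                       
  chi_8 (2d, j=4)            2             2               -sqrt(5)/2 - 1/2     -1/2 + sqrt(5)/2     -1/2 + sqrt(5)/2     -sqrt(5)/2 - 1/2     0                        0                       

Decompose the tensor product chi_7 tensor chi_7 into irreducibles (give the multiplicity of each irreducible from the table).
chi_7 tensor chi_7 = chi_1 + chi_2 + chi_8 (all other irreducibles have multiplicity 0).

Why: The character of a tensor product is the pointwise product (chi_7 * chi_7)(C) = chi_7(C) * chi_7(C):
  {e}: (2)*(2), {r^5}: (-2)*(-2), {r^1, r^9}: (1/2 - sqrt(5)/2)*(1/2 - sqrt(5)/2), {r^2, r^8}: (-sqrt(5)/2 - 1/2)*(-sqrt(5)/2 - 1/2), {r^3, r^7}: (1/2 + sqrt(5)/2)*(1/2 + sqrt(5)/2), {r^4, r^6}: (-1/2 + sqrt(5)/2)*(-1/2 + sqrt(5)/2), {s, sr^2, ...}: (0)*(0), {sr, sr^3, ...}: (0)*(0)
so (chi_7 * chi_7) takes values
  {e} -> 4, {r^5} -> 4, {r^1, r^9} -> 3/2 - sqrt(5)/2, {r^2, r^8} -> sqrt(5)/2 + 3/2, {r^3, r^7} -> sqrt(5)/2 + 3/2, {r^4, r^6} -> 3/2 - sqrt(5)/2, {s, sr^2, ...} -> 0, {sr, sr^3, ...} -> 0.
Now take the inner product of this character with each irreducible chi from the table, <chi_7*chi_7, chi> = (1/20) sum_C |C| (chi_7*chi_7)(C) conj(chi(C)):
  <chi_7*chi_7, chi_1> = (1/20)[1*(4)*conj(1) + 1*(4)*conj(1) + 2*(3/2 - sqrt(5)/2)*conj(1) + 2*(sqrt(5)/2 + 3/2)*conj(1) + 2*(sqrt(5)/2 + 3/2)*conj(1) + 2*(3/2 - sqrt(5)/2)*conj(1) + 5*(0)*conj(1) + 5*(0)*conj(1)]
      = (1/20)[(4) + (4) + (3 - sqrt(5)) + (sqrt(5) + 3) + (sqrt(5) + 3) + (3 - sqrt(5)) + (0) + (0)] = 20/20 = 1
  <chi_7*chi_7, chi_2> = (1/20)[1*(4)*conj(1) + 1*(4)*conj(1) + 2*(3/2 - sqrt(5)/2)*conj(1) + 2*(sqrt(5)/2 + 3/2)*conj(1) + 2*(sqrt(5)/2 + 3/2)*conj(1) + 2*(3/2 - sqrt(5)/2)*conj(1) + 5*(0)*conj(-1) + 5*(0)*conj(-1)]
      = (1/20)[(4) + (4) + (3 - sqrt(5)) + (sqrt(5) + 3) + (sqrt(5) + 3) + (3 - sqrt(5)) + (0) + (0)] = 20/20 = 1
  <chi_7*chi_7, chi_3> = (1/20)[1*(4)*conj(1) + 1*(4)*conj(-1) + 2*(3/2 - sqrt(5)/2)*conj(-1) + 2*(sqrt(5)/2 + 3/2)*conj(1) + 2*(sqrt(5)/2 + 3/2)*conj(-1) + 2*(3/2 - sqrt(5)/2)*conj(1) + 5*(0)*conj(1) + 5*(0)*conj(-1)]
      = (1/20)[(4) + (-4) + (-3 + sqrt(5)) + (sqrt(5) + 3) + (-3 - sqrt(5)) + (3 - sqrt(5)) + (0) + (0)] = 0/20 = 0
  <chi_7*chi_7, chi_4> = (1/20)[1*(4)*conj(1) + 1*(4)*conj(-1) + 2*(3/2 - sqrt(5)/2)*conj(-1) + 2*(sqrt(5)/2 + 3/2)*conj(1) + 2*(sqrt(5)/2 + 3/2)*conj(-1) + 2*(3/2 - sqrt(5)/2)*conj(1) + 5*(0)*conj(-1) + 5*(0)*conj(1)]
      = (1/20)[(4) + (-4) + (-3 + sqrt(5)) + (sqrt(5) + 3) + (-3 - sqrt(5)) + (3 - sqrt(5)) + (0) + (0)] = 0/20 = 0
  <chi_7*chi_7, chi_5> = (1/20)[1*(4)*conj(2) + 1*(4)*conj(-2) + 2*(3/2 - sqrt(5)/2)*conj(1/2 + sqrt(5)/2) + 2*(sqrt(5)/2 + 3/2)*conj(-1/2 + sqrt(5)/2) + 2*(sqrt(5)/2 + 3/2)*conj(1/2 - sqrt(5)/2) + 2*(3/2 - sqrt(5)/2)*conj(-sqrt(5)/2 - 1/2) + 5*(0)*conj(0) + 5*(0)*conj(0)]
      = (1/20)[(8) + (-8) + (-1 + sqrt(5)) + (1 + sqrt(5)) + (-sqrt(5) - 1) + (1 - sqrt(5)) + (0) + (0)] = 0/20 = 0
  <chi_7*chi_7, chi_6> = (1/20)[1*(4)*conj(2) + 1*(4)*conj(2) + 2*(3/2 - sqrt(5)/2)*conj(-1/2 + sqrt(5)/2) + 2*(sqrt(5)/2 + 3/2)*conj(-sqrt(5)/2 - 1/2) + 2*(sqrt(5)/2 + 3/2)*conj(-sqrt(5)/2 - 1/2) + 2*(3/2 - sqrt(5)/2)*conj(-1/2 + sqrt(5)/2) + 5*(0)*conj(0) + 5*(0)*conj(0)]
      = (1/20)[(8) + (8) + (-4 + 2*sqrt(5)) + (-2*sqrt(5) - 4) + (-2*sqrt(5) - 4) + (-4 + 2*sqrt(5)) + (0) + (0)] = 0/20 = 0
  <chi_7*chi_7, chi_7> = (1/20)[1*(4)*conj(2) + 1*(4)*conj(-2) + 2*(3/2 - sqrt(5)/2)*conj(1/2 - sqrt(5)/2) + 2*(sqrt(5)/2 + 3/2)*conj(-sqrt(5)/2 - 1/2) + 2*(sqrt(5)/2 + 3/2)*conj(1/2 + sqrt(5)/2) + 2*(3/2 - sqrt(5)/2)*conj(-1/2 + sqrt(5)/2) + 5*(0)*conj(0) + 5*(0)*conj(0)]
      = (1/20)[(8) + (-8) + (4 - 2*sqrt(5)) + (-2*sqrt(5) - 4) + (4 + 2*sqrt(5)) + (-4 + 2*sqrt(5)) + (0) + (0)] = 0/20 = 0
  <chi_7*chi_7, chi_8> = (1/20)[1*(4)*conj(2) + 1*(4)*conj(2) + 2*(3/2 - sqrt(5)/2)*conj(-sqrt(5)/2 - 1/2) + 2*(sqrt(5)/2 + 3/2)*conj(-1/2 + sqrt(5)/2) + 2*(sqrt(5)/2 + 3/2)*conj(-1/2 + sqrt(5)/2) + 2*(3/2 - sqrt(5)/2)*conj(-sqrt(5)/2 - 1/2) + 5*(0)*conj(0) + 5*(0)*conj(0)]
      = (1/20)[(8) + (8) + (1 - sqrt(5)) + (1 + sqrt(5)) + (1 + sqrt(5)) + (1 - sqrt(5)) + (0) + (0)] = 20/20 = 1
Hence the multiplicities are chi_1: 1, chi_2: 1, chi_8: 1. Dimension check: dim(chi_7)*dim(chi_7) = 2*2 = 4 and sum (mult * dim) = 1*1 + 1*1 + 1*2 = 4.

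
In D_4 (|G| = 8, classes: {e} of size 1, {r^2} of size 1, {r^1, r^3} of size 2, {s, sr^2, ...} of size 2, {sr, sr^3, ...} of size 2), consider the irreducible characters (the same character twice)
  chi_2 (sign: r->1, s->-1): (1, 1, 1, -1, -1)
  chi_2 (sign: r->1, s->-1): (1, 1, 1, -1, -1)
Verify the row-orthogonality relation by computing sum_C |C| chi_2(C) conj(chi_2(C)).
Sum = 8 = |G| = 8; so <chi_2, chi_2> = 1 (norm-1 confirms irreducibility).

Details: Compute term by term over conjugacy classes (|C| * chi_2(C) * conj(chi_2(C))):
  1*(1)*conj(1) + 1*(1)*conj(1) + 2*(1)*conj(1) + 2*(-1)*conj(-1) + 2*(-1)*conj(-1)
  = (1) + (1) + (2) + (2) + (2)
  = 8.
Dividing by |G| = 8 gives 8/8 = 1, matching the row-orthogonality relation <chi_2, chi_2> = [chi_2 = chi_2].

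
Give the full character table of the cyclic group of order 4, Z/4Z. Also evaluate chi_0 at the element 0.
Character table of Z/4Z (irreps indexed chi_0,...,chi_3 with chi_k(m) = zeta_4^(k*m), zeta_4 = exp(2*pi*i/4)):
  irrep \ class  {0} (size 1)  {1} (size 1)  {2} (size 1)  {3} (size 1)
  chi_0          1             1             1             1           
  chi_1          1             I             -1            -I          
  chi_2          1             -1            1             -1          
  chi_3          1             -I            -1            I           

Spot check: chi_0(0) = zeta_4^(0*0) = zeta_4^0 = 1.

Details: Z/4Z is abelian, so all 4 irreducible complex representations are 1-dimensional. They are given by chi_k(m) = zeta_4^(k*m) for k = 0,...,3. Row orthogonality: sum_m chi_k(m) conj(chi_l(m)) = 4 * [k = l].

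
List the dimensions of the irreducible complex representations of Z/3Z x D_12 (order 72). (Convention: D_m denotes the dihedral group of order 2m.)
Dimensions: 1, 1, 1, 1, 1, 1, 1, 1, 1, 1, 1, 1, 2, 2, 2, 2, 2, 2, 2, 2, 2, 2, 2, 2, 2, 2, 2

Explanation: There are 27 irreducibles (= number of conjugacy classes). Their dimensions d_i satisfy sum d_i^2 = |G| = 72: 1 + 1 + 1 + 1 + 1 + 1 + 1 + 1 + 1 + 1 + 1 + 1 + 4 + 4 + 4 + 4 + 4 + 4 + 4 + 4 + 4 + 4 + 4 + 4 + 4 + 4 + 4 = 72. (For the product with Z/3Z: each of the 3 1-dim characters of Z/3Z tensors with each irrep of D_12, giving 3 copies of each D_12-dimension.)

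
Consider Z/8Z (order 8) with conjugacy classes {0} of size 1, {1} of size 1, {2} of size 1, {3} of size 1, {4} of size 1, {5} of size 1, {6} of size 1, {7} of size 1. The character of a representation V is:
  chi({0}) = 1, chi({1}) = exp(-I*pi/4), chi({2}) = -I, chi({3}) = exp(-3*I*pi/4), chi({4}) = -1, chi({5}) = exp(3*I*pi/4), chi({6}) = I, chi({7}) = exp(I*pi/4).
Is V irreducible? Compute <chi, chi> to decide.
Irreducible: <chi, chi> = 1.

Argument: <chi, chi> = (1/|G|) sum_C |C| * |chi(C)|^2 = (1/8)[1*|1|^2 + 1*|exp(-I*pi/4)|^2 + 1*|-I|^2 + 1*|exp(-3*I*pi/4)|^2 + 1*|-1|^2 + 1*|exp(3*I*pi/4)|^2 + 1*|I|^2 + 1*|exp(I*pi/4)|^2]
  = (1/8)[(1) + (1) + (1) + (1) + (1) + (1) + (1) + (1)] = 8/8 = 1.
(Exp terms are combined using exp(i*s)*conj(exp(i*t)) = exp(i*(s-t)), and sums of them are collapsed using the identity that for every m > 1 the m distinct m-th roots of unity sum to 0, e.g. 1 + exp(2*I*pi/3) + exp(-2*I*pi/3) = 0.)
A character is irreducible iff <chi, chi> = 1, so this representation is irreducible.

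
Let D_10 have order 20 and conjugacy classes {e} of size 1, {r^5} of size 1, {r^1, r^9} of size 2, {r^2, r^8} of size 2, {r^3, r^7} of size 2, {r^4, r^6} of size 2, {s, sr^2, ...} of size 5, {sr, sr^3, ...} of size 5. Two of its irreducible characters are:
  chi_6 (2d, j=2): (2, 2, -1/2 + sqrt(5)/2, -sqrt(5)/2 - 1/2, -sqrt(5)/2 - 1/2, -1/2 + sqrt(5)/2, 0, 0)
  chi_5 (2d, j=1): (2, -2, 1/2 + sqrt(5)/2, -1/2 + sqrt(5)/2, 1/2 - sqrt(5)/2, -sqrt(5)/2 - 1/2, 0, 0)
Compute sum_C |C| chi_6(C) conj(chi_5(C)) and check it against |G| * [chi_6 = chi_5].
Sum = 0; so <chi_6, chi_5> = 0 (distinct irreducibles are orthogonal).

Justification: Compute term by term over conjugacy classes (|C| * chi_6(C) * conj(chi_5(C))):
  1*(2)*conj(2) + 1*(2)*conj(-2) + 2*(-1/2 + sqrt(5)/2)*conj(1/2 + sqrt(5)/2) + 2*(-sqrt(5)/2 - 1/2)*conj(-1/2 + sqrt(5)/2) + 2*(-sqrt(5)/2 - 1/2)*conj(1/2 - sqrt(5)/2) + 2*(-1/2 + sqrt(5)/2)*conj(-sqrt(5)/2 - 1/2) + 5*(0)*conj(0) + 5*(0)*conj(0)
  = (4) + (-4) + (2) + (-2) + (2) + (-2) + (0) + (0)
  = 0.
Dividing by |G| = 20 gives 0/20 = 0, matching the row-orthogonality relation <chi_6, chi_5> = [chi_6 = chi_5].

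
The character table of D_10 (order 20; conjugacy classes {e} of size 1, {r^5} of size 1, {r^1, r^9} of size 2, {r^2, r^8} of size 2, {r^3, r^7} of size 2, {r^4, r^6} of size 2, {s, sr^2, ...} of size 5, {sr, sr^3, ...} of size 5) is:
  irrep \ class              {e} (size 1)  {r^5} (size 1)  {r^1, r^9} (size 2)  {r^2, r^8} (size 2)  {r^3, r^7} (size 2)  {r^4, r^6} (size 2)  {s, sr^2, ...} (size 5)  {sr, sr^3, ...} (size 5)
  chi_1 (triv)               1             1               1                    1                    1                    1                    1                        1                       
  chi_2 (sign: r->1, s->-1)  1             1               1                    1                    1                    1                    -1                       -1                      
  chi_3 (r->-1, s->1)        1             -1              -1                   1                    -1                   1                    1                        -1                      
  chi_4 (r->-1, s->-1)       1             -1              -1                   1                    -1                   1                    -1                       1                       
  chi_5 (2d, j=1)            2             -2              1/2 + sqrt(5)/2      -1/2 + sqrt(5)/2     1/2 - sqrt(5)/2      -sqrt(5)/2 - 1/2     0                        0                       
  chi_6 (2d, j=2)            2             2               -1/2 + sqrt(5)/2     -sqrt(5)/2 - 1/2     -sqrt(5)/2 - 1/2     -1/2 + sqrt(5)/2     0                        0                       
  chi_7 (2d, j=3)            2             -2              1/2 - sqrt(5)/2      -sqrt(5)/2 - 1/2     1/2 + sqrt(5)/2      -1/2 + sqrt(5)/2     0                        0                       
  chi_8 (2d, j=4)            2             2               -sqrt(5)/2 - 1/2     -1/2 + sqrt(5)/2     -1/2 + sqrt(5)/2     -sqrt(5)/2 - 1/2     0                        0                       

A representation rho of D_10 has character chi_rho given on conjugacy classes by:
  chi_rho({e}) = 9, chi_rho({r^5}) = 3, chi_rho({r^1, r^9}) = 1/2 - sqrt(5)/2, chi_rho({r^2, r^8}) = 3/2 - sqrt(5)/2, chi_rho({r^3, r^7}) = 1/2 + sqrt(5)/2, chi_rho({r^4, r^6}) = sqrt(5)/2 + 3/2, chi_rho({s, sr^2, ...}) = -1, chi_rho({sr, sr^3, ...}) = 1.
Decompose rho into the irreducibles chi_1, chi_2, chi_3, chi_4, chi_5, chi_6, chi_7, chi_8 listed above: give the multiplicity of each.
Multiplicities: chi_1: 1, chi_2: 1, chi_3: 0, chi_4: 1, chi_5: 0, chi_6: 1, chi_7: 1, chi_8: 1.

Derivation: Use <chi_rho, chi> = (1/|G|) sum_C |C| * chi_rho(C) * conj(chi(C)) with |G| = 20 for each irreducible chi in the table:
  <chi_rho, chi_1> = (1/20)[1*(9)*conj(1) + 1*(3)*conj(1) + 2*(1/2 - sqrt(5)/2)*conj(1) + 2*(3/2 - sqrt(5)/2)*conj(1) + 2*(1/2 + sqrt(5)/2)*conj(1) + 2*(sqrt(5)/2 + 3/2)*conj(1) + 5*(-1)*conj(1) + 5*(1)*conj(1)]
      = (1/20)[(9) + (3) + (1 - sqrt(5)) + (3 - sqrt(5)) + (1 + sqrt(5)) + (sqrt(5) + 3) + (-5) + (5)] = 20/20 = 1
  <chi_rho, chi_2> = (1/20)[1*(9)*conj(1) + 1*(3)*conj(1) + 2*(1/2 - sqrt(5)/2)*conj(1) + 2*(3/2 - sqrt(5)/2)*conj(1) + 2*(1/2 + sqrt(5)/2)*conj(1) + 2*(sqrt(5)/2 + 3/2)*conj(1) + 5*(-1)*conj(-1) + 5*(1)*conj(-1)]
      = (1/20)[(9) + (3) + (1 - sqrt(5)) + (3 - sqrt(5)) + (1 + sqrt(5)) + (sqrt(5) + 3) + (5) + (-5)] = 20/20 = 1
  <chi_rho, chi_3> = (1/20)[1*(9)*conj(1) + 1*(3)*conj(-1) + 2*(1/2 - sqrt(5)/2)*conj(-1) + 2*(3/2 - sqrt(5)/2)*conj(1) + 2*(1/2 + sqrt(5)/2)*conj(-1) + 2*(sqrt(5)/2 + 3/2)*conj(1) + 5*(-1)*conj(1) + 5*(1)*conj(-1)]
      = (1/20)[(9) + (-3) + (-1 + sqrt(5)) + (3 - sqrt(5)) + (-sqrt(5) - 1) + (sqrt(5) + 3) + (-5) + (-5)] = 0/20 = 0
  <chi_rho, chi_4> = (1/20)[1*(9)*conj(1) + 1*(3)*conj(-1) + 2*(1/2 - sqrt(5)/2)*conj(-1) + 2*(3/2 - sqrt(5)/2)*conj(1) + 2*(1/2 + sqrt(5)/2)*conj(-1) + 2*(sqrt(5)/2 + 3/2)*conj(1) + 5*(-1)*conj(-1) + 5*(1)*conj(1)]
      = (1/20)[(9) + (-3) + (-1 + sqrt(5)) + (3 - sqrt(5)) + (-sqrt(5) - 1) + (sqrt(5) + 3) + (5) + (5)] = 20/20 = 1
  <chi_rho, chi_5> = (1/20)[1*(9)*conj(2) + 1*(3)*conj(-2) + 2*(1/2 - sqrt(5)/2)*conj(1/2 + sqrt(5)/2) + 2*(3/2 - sqrt(5)/2)*conj(-1/2 + sqrt(5)/2) + 2*(1/2 + sqrt(5)/2)*conj(1/2 - sqrt(5)/2) + 2*(sqrt(5)/2 + 3/2)*conj(-sqrt(5)/2 - 1/2) + 5*(-1)*conj(0) + 5*(1)*conj(0)]
      = (1/20)[(18) + (-6) + (-2) + (-4 + 2*sqrt(5)) + (-2) + (-2*sqrt(5) - 4) + (0) + (0)] = 0/20 = 0
  <chi_rho, chi_6> = (1/20)[1*(9)*conj(2) + 1*(3)*conj(2) + 2*(1/2 - sqrt(5)/2)*conj(-1/2 + sqrt(5)/2) + 2*(3/2 - sqrt(5)/2)*conj(-sqrt(5)/2 - 1/2) + 2*(1/2 + sqrt(5)/2)*conj(-sqrt(5)/2 - 1/2) + 2*(sqrt(5)/2 + 3/2)*conj(-1/2 + sqrt(5)/2) + 5*(-1)*conj(0) + 5*(1)*conj(0)]
      = (1/20)[(18) + (6) + (-3 + sqrt(5)) + (1 - sqrt(5)) + (-3 - sqrt(5)) + (1 + sqrt(5)) + (0) + (0)] = 20/20 = 1
  <chi_rho, chi_7> = (1/20)[1*(9)*conj(2) + 1*(3)*conj(-2) + 2*(1/2 - sqrt(5)/2)*conj(1/2 - sqrt(5)/2) + 2*(3/2 - sqrt(5)/2)*conj(-sqrt(5)/2 - 1/2) + 2*(1/2 + sqrt(5)/2)*conj(1/2 + sqrt(5)/2) + 2*(sqrt(5)/2 + 3/2)*conj(-1/2 + sqrt(5)/2) + 5*(-1)*conj(0) + 5*(1)*conj(0)]
      = (1/20)[(18) + (-6) + (3 - sqrt(5)) + (1 - sqrt(5)) + (sqrt(5) + 3) + (1 + sqrt(5)) + (0) + (0)] = 20/20 = 1
  <chi_rho, chi_8> = (1/20)[1*(9)*conj(2) + 1*(3)*conj(2) + 2*(1/2 - sqrt(5)/2)*conj(-sqrt(5)/2 - 1/2) + 2*(3/2 - sqrt(5)/2)*conj(-1/2 + sqrt(5)/2) + 2*(1/2 + sqrt(5)/2)*conj(-1/2 + sqrt(5)/2) + 2*(sqrt(5)/2 + 3/2)*conj(-sqrt(5)/2 - 1/2) + 5*(-1)*conj(0) + 5*(1)*conj(0)]
      = (1/20)[(18) + (6) + (2) + (-4 + 2*sqrt(5)) + (2) + (-2*sqrt(5) - 4) + (0) + (0)] = 20/20 = 1
Dimension check: dim(rho) = sum (mult * dim) = 1*1 + 1*1 + 0*1 + 1*1 + 0*2 + 1*2 + 1*2 + 1*2 = 9 = chi_rho(e) = 9.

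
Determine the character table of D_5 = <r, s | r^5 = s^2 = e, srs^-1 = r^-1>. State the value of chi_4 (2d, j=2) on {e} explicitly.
Conjugacy classes: {e} of size 1, {r^1, r^4} of size 2, {r^2, r^3} of size 2, {s, sr, ..., sr^4} of size 5.
Character table:
  irrep \ class              {e} (size 1)  {r^1, r^4} (size 2)  {r^2, r^3} (size 2)  {s, sr, ..., sr^4} (size 5)
  chi_1 (triv)               1             1                    1                    1                          
  chi_2 (sign: r->1, s->-1)  1             1                    1                    -1                         
  chi_3 (2d, j=1)            2             -1/2 + sqrt(5)/2     -sqrt(5)/2 - 1/2     0                          
  chi_4 (2d, j=2)            2             -sqrt(5)/2 - 1/2     -1/2 + sqrt(5)/2     0                          

Spot check: chi_4 (2d, j=2) on {e} = 2.

Justification: D_5 has order 2*5 = 10 with 4 conjugacy classes, hence 4 irreducibles. Sum of squared dims 1 + 1 + 4 + 4 = 10 = |G|. Linear characters come from the abelianisation; the 2-dimensional irreps have character r^k -> 2*cos(2*pi*j*k/5), reflections -> 0.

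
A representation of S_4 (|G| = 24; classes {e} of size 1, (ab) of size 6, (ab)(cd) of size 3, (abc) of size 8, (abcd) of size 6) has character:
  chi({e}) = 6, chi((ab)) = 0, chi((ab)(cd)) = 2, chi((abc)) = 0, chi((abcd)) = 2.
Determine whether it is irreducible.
Not irreducible (reducible): <chi, chi> = 3 > 1.

Explanation: <chi, chi> = (1/|G|) sum_C |C| * |chi(C)|^2 = (1/24)[1*|6|^2 + 6*|0|^2 + 3*|2|^2 + 8*|0|^2 + 6*|2|^2]
  = (1/24)[(36) + (0) + (12) + (0) + (24)] = 72/24 = 3.
A character is irreducible iff <chi, chi> = 1, so this representation is reducible.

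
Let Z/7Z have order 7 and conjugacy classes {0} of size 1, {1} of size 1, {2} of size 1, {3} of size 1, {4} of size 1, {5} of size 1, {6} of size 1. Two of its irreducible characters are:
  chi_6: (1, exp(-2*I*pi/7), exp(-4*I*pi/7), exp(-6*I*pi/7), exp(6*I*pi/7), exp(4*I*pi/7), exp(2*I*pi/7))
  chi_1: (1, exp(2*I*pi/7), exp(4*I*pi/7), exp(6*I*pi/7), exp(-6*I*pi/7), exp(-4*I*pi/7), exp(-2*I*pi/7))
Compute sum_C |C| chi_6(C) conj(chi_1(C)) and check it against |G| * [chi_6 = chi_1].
Sum = 0; so <chi_6, chi_1> = 0 (distinct irreducibles are orthogonal).

Proof sketch: Compute term by term over conjugacy classes (|C| * chi_6(C) * conj(chi_1(C))):
  1*(1)*conj(1) + 1*(exp(-2*I*pi/7))*conj(exp(2*I*pi/7)) + 1*(exp(-4*I*pi/7))*conj(exp(4*I*pi/7)) + 1*(exp(-6*I*pi/7))*conj(exp(6*I*pi/7)) + 1*(exp(6*I*pi/7))*conj(exp(-6*I*pi/7)) + 1*(exp(4*I*pi/7))*conj(exp(-4*I*pi/7)) + 1*(exp(2*I*pi/7))*conj(exp(-2*I*pi/7))
  = (1) + (exp(-4*I*pi/7)) + (exp(6*I*pi/7)) + (exp(2*I*pi/7)) + (exp(-2*I*pi/7)) + (exp(-6*I*pi/7)) + (exp(4*I*pi/7))
  = 0.
(Exp terms are combined using exp(i*s)*conj(exp(i*t)) = exp(i*(s-t)), and sums of them are collapsed using the identity that for every m > 1 the m distinct m-th roots of unity sum to 0, e.g. 1 + exp(2*I*pi/3) + exp(-2*I*pi/3) = 0.)
Dividing by |G| = 7 gives 0/7 = 0, matching the row-orthogonality relation <chi_6, chi_1> = [chi_6 = chi_1].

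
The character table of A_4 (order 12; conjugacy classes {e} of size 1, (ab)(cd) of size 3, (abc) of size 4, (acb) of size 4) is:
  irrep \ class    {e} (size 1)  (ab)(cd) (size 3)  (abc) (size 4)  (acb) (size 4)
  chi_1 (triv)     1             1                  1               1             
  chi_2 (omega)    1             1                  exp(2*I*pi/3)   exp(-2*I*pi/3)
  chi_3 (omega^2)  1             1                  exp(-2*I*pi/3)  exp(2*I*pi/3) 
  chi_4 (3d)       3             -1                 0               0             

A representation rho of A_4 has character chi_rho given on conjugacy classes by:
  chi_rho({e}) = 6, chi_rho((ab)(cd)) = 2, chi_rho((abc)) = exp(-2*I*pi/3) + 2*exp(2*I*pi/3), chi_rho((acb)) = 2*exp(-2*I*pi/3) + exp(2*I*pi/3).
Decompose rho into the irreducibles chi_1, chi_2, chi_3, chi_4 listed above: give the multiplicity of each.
Multiplicities: chi_1: 0, chi_2: 2, chi_3: 1, chi_4: 1.

Proof sketch: Use <chi_rho, chi> = (1/|G|) sum_C |C| * chi_rho(C) * conj(chi(C)) with |G| = 12 for each irreducible chi in the table:
  <chi_rho, chi_1> = (1/12)[1*(6)*conj(1) + 3*(2)*conj(1) + 4*(exp(-2*I*pi/3) + 2*exp(2*I*pi/3))*conj(1) + 4*(2*exp(-2*I*pi/3) + exp(2*I*pi/3))*conj(1)]
      = (1/12)[(6) + (6) + (4*exp(-2*I*pi/3) + 8*exp(2*I*pi/3)) + (8*exp(-2*I*pi/3) + 4*exp(2*I*pi/3))] = 0/12 = 0
  <chi_rho, chi_2> = (1/12)[1*(6)*conj(1) + 3*(2)*conj(1) + 4*(exp(-2*I*pi/3) + 2*exp(2*I*pi/3))*conj(exp(2*I*pi/3)) + 4*(2*exp(-2*I*pi/3) + exp(2*I*pi/3))*conj(exp(-2*I*pi/3))]
      = (1/12)[(6) + (6) + (8 + 4*exp(2*I*pi/3)) + (8 + 4*exp(-2*I*pi/3))] = 24/12 = 2
  <chi_rho, chi_3> = (1/12)[1*(6)*conj(1) + 3*(2)*conj(1) + 4*(exp(-2*I*pi/3) + 2*exp(2*I*pi/3))*conj(exp(-2*I*pi/3)) + 4*(2*exp(-2*I*pi/3) + exp(2*I*pi/3))*conj(exp(2*I*pi/3))]
      = (1/12)[(6) + (6) + (4 + 8*exp(-2*I*pi/3)) + (4 + 8*exp(2*I*pi/3))] = 12/12 = 1
  <chi_rho, chi_4> = (1/12)[1*(6)*conj(3) + 3*(2)*conj(-1) + 4*(exp(-2*I*pi/3) + 2*exp(2*I*pi/3))*conj(0) + 4*(2*exp(-2*I*pi/3) + exp(2*I*pi/3))*conj(0)]
      = (1/12)[(18) + (-6) + (0) + (0)] = 12/12 = 1
(Exp terms are combined using exp(i*s)*conj(exp(i*t)) = exp(i*(s-t)), and sums of them are collapsed using the identity that for every m > 1 the m distinct m-th roots of unity sum to 0, e.g. 1 + exp(2*I*pi/3) + exp(-2*I*pi/3) = 0.)
Dimension check: dim(rho) = sum (mult * dim) = 0*1 + 2*1 + 1*1 + 1*3 = 6 = chi_rho(e) = 6.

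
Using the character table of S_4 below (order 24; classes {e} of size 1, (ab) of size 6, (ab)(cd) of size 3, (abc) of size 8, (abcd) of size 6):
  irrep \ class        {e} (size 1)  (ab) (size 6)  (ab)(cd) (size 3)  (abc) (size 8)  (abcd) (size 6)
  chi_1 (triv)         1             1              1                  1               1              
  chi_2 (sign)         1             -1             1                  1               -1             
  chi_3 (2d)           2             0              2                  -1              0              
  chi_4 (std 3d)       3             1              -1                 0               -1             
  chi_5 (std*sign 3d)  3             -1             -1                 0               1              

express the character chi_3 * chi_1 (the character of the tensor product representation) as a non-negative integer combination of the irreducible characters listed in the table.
chi_3 tensor chi_1 = chi_3 (all other irreducibles have multiplicity 0).

Derivation: The character of a tensor product is the pointwise product (chi_3 * chi_1)(C) = chi_3(C) * chi_1(C):
  {e}: (2)*(1), (ab): (0)*(1), (ab)(cd): (2)*(1), (abc): (-1)*(1), (abcd): (0)*(1)
so (chi_3 * chi_1) takes values
  {e} -> 2, (ab) -> 0, (ab)(cd) -> 2, (abc) -> -1, (abcd) -> 0.
Now take the inner product of this character with each irreducible chi from the table, <chi_3*chi_1, chi> = (1/24) sum_C |C| (chi_3*chi_1)(C) conj(chi(C)):
  <chi_3*chi_1, chi_1> = (1/24)[1*(2)*conj(1) + 6*(0)*conj(1) + 3*(2)*conj(1) + 8*(-1)*conj(1) + 6*(0)*conj(1)]
      = (1/24)[(2) + (0) + (6) + (-8) + (0)] = 0/24 = 0
  <chi_3*chi_1, chi_2> = (1/24)[1*(2)*conj(1) + 6*(0)*conj(-1) + 3*(2)*conj(1) + 8*(-1)*conj(1) + 6*(0)*conj(-1)]
      = (1/24)[(2) + (0) + (6) + (-8) + (0)] = 0/24 = 0
  <chi_3*chi_1, chi_3> = (1/24)[1*(2)*conj(2) + 6*(0)*conj(0) + 3*(2)*conj(2) + 8*(-1)*conj(-1) + 6*(0)*conj(0)]
      = (1/24)[(4) + (0) + (12) + (8) + (0)] = 24/24 = 1
  <chi_3*chi_1, chi_4> = (1/24)[1*(2)*conj(3) + 6*(0)*conj(1) + 3*(2)*conj(-1) + 8*(-1)*conj(0) + 6*(0)*conj(-1)]
      = (1/24)[(6) + (0) + (-6) + (0) + (0)] = 0/24 = 0
  <chi_3*chi_1, chi_5> = (1/24)[1*(2)*conj(3) + 6*(0)*conj(-1) + 3*(2)*conj(-1) + 8*(-1)*conj(0) + 6*(0)*conj(1)]
      = (1/24)[(6) + (0) + (-6) + (0) + (0)] = 0/24 = 0
Hence the multiplicities are chi_3: 1. Dimension check: dim(chi_3)*dim(chi_1) = 2*1 = 2 and sum (mult * dim) = 1*2 = 2.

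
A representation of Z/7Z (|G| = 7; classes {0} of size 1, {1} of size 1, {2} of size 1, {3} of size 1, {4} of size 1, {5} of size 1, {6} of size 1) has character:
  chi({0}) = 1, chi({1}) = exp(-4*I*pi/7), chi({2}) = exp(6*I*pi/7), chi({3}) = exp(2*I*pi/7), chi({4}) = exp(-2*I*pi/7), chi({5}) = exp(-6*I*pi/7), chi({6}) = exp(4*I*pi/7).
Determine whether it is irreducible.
Irreducible: <chi, chi> = 1.

Justification: <chi, chi> = (1/|G|) sum_C |C| * |chi(C)|^2 = (1/7)[1*|1|^2 + 1*|exp(-4*I*pi/7)|^2 + 1*|exp(6*I*pi/7)|^2 + 1*|exp(2*I*pi/7)|^2 + 1*|exp(-2*I*pi/7)|^2 + 1*|exp(-6*I*pi/7)|^2 + 1*|exp(4*I*pi/7)|^2]
  = (1/7)[(1) + (1) + (1) + (1) + (1) + (1) + (1)] = 7/7 = 1.
(Exp terms are combined using exp(i*s)*conj(exp(i*t)) = exp(i*(s-t)), and sums of them are collapsed using the identity that for every m > 1 the m distinct m-th roots of unity sum to 0, e.g. 1 + exp(2*I*pi/3) + exp(-2*I*pi/3) = 0.)
A character is irreducible iff <chi, chi> = 1, so this representation is irreducible.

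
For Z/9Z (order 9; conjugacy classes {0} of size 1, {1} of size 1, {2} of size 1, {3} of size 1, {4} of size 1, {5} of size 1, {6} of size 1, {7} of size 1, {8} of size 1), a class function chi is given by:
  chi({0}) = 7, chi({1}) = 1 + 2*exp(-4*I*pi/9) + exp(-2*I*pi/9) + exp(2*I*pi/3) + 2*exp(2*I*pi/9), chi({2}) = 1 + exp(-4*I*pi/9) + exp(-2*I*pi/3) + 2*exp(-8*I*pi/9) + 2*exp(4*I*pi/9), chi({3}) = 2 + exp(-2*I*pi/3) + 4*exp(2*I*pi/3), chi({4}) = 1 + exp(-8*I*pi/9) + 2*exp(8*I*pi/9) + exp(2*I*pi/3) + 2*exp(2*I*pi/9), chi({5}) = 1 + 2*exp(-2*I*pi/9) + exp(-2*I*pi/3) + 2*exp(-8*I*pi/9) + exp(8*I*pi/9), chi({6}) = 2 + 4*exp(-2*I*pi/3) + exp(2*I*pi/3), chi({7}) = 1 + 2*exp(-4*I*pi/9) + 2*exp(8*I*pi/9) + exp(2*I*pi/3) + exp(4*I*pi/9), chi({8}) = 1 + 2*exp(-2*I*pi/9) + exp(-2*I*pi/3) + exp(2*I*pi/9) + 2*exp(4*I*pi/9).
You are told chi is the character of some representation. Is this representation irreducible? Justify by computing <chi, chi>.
Not irreducible (reducible): <chi, chi> = 11 > 1.

Working: <chi, chi> = (1/|G|) sum_C |C| * |chi(C)|^2 = (1/9)[1*|7|^2 + 1*|1 + 2*exp(-4*I*pi/9) + exp(-2*I*pi/9) + exp(2*I*pi/3) + 2*exp(2*I*pi/9)|^2 + 1*|1 + exp(-4*I*pi/9) + exp(-2*I*pi/3) + 2*exp(-8*I*pi/9) + 2*exp(4*I*pi/9)|^2 + 1*|2 + exp(-2*I*pi/3) + 4*exp(2*I*pi/3)|^2 + 1*|1 + exp(-8*I*pi/9) + 2*exp(8*I*pi/9) + exp(2*I*pi/3) + 2*exp(2*I*pi/9)|^2 + 1*|1 + 2*exp(-2*I*pi/9) + exp(-2*I*pi/3) + 2*exp(-8*I*pi/9) + exp(8*I*pi/9)|^2 + 1*|2 + 4*exp(-2*I*pi/3) + exp(2*I*pi/3)|^2 + 1*|1 + 2*exp(-4*I*pi/9) + 2*exp(8*I*pi/9) + exp(2*I*pi/3) + exp(4*I*pi/9)|^2 + 1*|1 + 2*exp(-2*I*pi/9) + exp(-2*I*pi/3) + exp(2*I*pi/9) + 2*exp(4*I*pi/9)|^2]
  = (1/9)[(49) + (11 + 6*exp(-4*I*pi/9) + 5*exp(-2*I*pi/3) + 5*exp(-2*I*pi/9) + 3*exp(-8*I*pi/9) + 3*exp(8*I*pi/9) + 5*exp(2*I*pi/9) + 5*exp(2*I*pi/3) + 6*exp(4*I*pi/9)) + (11 + 5*exp(-4*I*pi/9) + 5*exp(-2*I*pi/3) + 6*exp(-8*I*pi/9) + 3*exp(-2*I*pi/9) + 3*exp(2*I*pi/9) + 6*exp(8*I*pi/9) + 5*exp(2*I*pi/3) + 5*exp(4*I*pi/9)) + (7) + (11 + 5*exp(-2*I*pi/3) + 6*exp(-2*I*pi/9) + 3*exp(-4*I*pi/9) + 5*exp(-8*I*pi/9) + 5*exp(8*I*pi/9) + 3*exp(4*I*pi/9) + 6*exp(2*I*pi/9) + 5*exp(2*I*pi/3)) + (11 + 5*exp(-2*I*pi/3) + 6*exp(-2*I*pi/9) + 3*exp(-4*I*pi/9) + 5*exp(-8*I*pi/9) + 5*exp(8*I*pi/9) + 3*exp(4*I*pi/9) + 6*exp(2*I*pi/9) + 5*exp(2*I*pi/3)) + (7) + (11 + 5*exp(-4*I*pi/9) + 5*exp(-2*I*pi/3) + 6*exp(-8*I*pi/9) + 3*exp(-2*I*pi/9) + 3*exp(2*I*pi/9) + 6*exp(8*I*pi/9) + 5*exp(2*I*pi/3) + 5*exp(4*I*pi/9)) + (11 + 6*exp(-4*I*pi/9) + 5*exp(-2*I*pi/3) + 5*exp(-2*I*pi/9) + 3*exp(-8*I*pi/9) + 3*exp(8*I*pi/9) + 5*exp(2*I*pi/9) + 5*exp(2*I*pi/3) + 6*exp(4*I*pi/9))] = 99/9 = 11.
(Exp terms are combined using exp(i*s)*conj(exp(i*t)) = exp(i*(s-t)), and sums of them are collapsed using the identity that for every m > 1 the m distinct m-th roots of unity sum to 0, e.g. 1 + exp(2*I*pi/3) + exp(-2*I*pi/3) = 0.)
A character is irreducible iff <chi, chi> = 1, so this representation is reducible.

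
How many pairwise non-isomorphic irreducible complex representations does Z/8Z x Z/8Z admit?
64

Reasoning: The number of irreducible complex representations of a finite group equals its number of conjugacy classes. Z/8Z x Z/8Z is abelian of order 64, so every element is its own conjugacy class: 64 classes, so Z/8Z x Z/8Z (order 64) has exactly 64 irreducible complex representations.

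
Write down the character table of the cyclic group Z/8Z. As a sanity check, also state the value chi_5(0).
Character table of Z/8Z (irreps indexed chi_0,...,chi_7 with chi_k(m) = zeta_8^(k*m), zeta_8 = exp(2*pi*i/8)):
  irrep \ class  {0} (size 1)  {1} (size 1)    {2} (size 1)  {3} (size 1)    {4} (size 1)  {5} (size 1)    {6} (size 1)  {7} (size 1)  
  chi_0          1             1               1             1               1             1               1             1             
  chi_1          1             exp(I*pi/4)     I             exp(3*I*pi/4)   -1            exp(-3*I*pi/4)  -I            exp(-I*pi/4)  
  chi_2          1             I               -1            -I              1             I               -1            -I            
  chi_3          1             exp(3*I*pi/4)   -I            exp(I*pi/4)     -1            exp(-I*pi/4)    I             exp(-3*I*pi/4)
  chi_4          1             -1              1             -1              1             -1              1             -1            
  chi_5          1             exp(-3*I*pi/4)  I             exp(-I*pi/4)    -1            exp(I*pi/4)     -I            exp(3*I*pi/4) 
  chi_6          1             -I              -1            I               1             -I              -1            I             
  chi_7          1             exp(-I*pi/4)    -I            exp(-3*I*pi/4)  -1            exp(3*I*pi/4)   I             exp(I*pi/4)   

Spot check: chi_5(0) = zeta_8^(5*0) = zeta_8^0 = 1.

Why: Z/8Z is abelian, so all 8 irreducible complex representations are 1-dimensional. They are given by chi_k(m) = zeta_8^(k*m) for k = 0,...,7. Row orthogonality: sum_m chi_k(m) conj(chi_l(m)) = 8 * [k = l].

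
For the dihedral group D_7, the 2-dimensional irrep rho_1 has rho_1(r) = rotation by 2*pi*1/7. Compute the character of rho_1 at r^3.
chi_{rho_1}(r^3) = 2*cos(2*pi*1*3/7) = -2*cos(pi/7)

Why: rho_1(r^3) is rotation by angle 2*pi*1*3/7, whose trace is 2*cos(2*pi*1*3/7) = -2*cos(pi/7).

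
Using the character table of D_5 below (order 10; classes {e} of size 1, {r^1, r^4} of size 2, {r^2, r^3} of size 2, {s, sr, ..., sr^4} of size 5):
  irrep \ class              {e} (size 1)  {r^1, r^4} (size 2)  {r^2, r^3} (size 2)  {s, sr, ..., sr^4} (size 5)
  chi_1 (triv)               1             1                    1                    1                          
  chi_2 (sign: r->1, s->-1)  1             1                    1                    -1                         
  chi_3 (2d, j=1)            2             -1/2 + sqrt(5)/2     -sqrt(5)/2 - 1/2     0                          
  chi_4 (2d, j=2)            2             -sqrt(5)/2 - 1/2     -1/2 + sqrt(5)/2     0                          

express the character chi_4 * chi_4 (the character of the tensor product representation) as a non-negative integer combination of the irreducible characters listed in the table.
chi_4 tensor chi_4 = chi_1 + chi_2 + chi_3 (all other irreducibles have multiplicity 0).

Solution. The character of a tensor product is the pointwise product (chi_4 * chi_4)(C) = chi_4(C) * chi_4(C):
  {e}: (2)*(2), {r^1, r^4}: (-sqrt(5)/2 - 1/2)*(-sqrt(5)/2 - 1/2), {r^2, r^3}: (-1/2 + sqrt(5)/2)*(-1/2 + sqrt(5)/2), {s, sr, ..., sr^4}: (0)*(0)
so (chi_4 * chi_4) takes values
  {e} -> 4, {r^1, r^4} -> sqrt(5)/2 + 3/2, {r^2, r^3} -> 3/2 - sqrt(5)/2, {s, sr, ..., sr^4} -> 0.
Now take the inner product of this character with each irreducible chi from the table, <chi_4*chi_4, chi> = (1/10) sum_C |C| (chi_4*chi_4)(C) conj(chi(C)):
  <chi_4*chi_4, chi_1> = (1/10)[1*(4)*conj(1) + 2*(sqrt(5)/2 + 3/2)*conj(1) + 2*(3/2 - sqrt(5)/2)*conj(1) + 5*(0)*conj(1)]
      = (1/10)[(4) + (sqrt(5) + 3) + (3 - sqrt(5)) + (0)] = 10/10 = 1
  <chi_4*chi_4, chi_2> = (1/10)[1*(4)*conj(1) + 2*(sqrt(5)/2 + 3/2)*conj(1) + 2*(3/2 - sqrt(5)/2)*conj(1) + 5*(0)*conj(-1)]
      = (1/10)[(4) + (sqrt(5) + 3) + (3 - sqrt(5)) + (0)] = 10/10 = 1
  <chi_4*chi_4, chi_3> = (1/10)[1*(4)*conj(2) + 2*(sqrt(5)/2 + 3/2)*conj(-1/2 + sqrt(5)/2) + 2*(3/2 - sqrt(5)/2)*conj(-sqrt(5)/2 - 1/2) + 5*(0)*conj(0)]
      = (1/10)[(8) + (1 + sqrt(5)) + (1 - sqrt(5)) + (0)] = 10/10 = 1
  <chi_4*chi_4, chi_4> = (1/10)[1*(4)*conj(2) + 2*(sqrt(5)/2 + 3/2)*conj(-sqrt(5)/2 - 1/2) + 2*(3/2 - sqrt(5)/2)*conj(-1/2 + sqrt(5)/2) + 5*(0)*conj(0)]
      = (1/10)[(8) + (-2*sqrt(5) - 4) + (-4 + 2*sqrt(5)) + (0)] = 0/10 = 0
Hence the multiplicities are chi_1: 1, chi_2: 1, chi_3: 1. Dimension check: dim(chi_4)*dim(chi_4) = 2*2 = 4 and sum (mult * dim) = 1*1 + 1*1 + 1*2 = 4.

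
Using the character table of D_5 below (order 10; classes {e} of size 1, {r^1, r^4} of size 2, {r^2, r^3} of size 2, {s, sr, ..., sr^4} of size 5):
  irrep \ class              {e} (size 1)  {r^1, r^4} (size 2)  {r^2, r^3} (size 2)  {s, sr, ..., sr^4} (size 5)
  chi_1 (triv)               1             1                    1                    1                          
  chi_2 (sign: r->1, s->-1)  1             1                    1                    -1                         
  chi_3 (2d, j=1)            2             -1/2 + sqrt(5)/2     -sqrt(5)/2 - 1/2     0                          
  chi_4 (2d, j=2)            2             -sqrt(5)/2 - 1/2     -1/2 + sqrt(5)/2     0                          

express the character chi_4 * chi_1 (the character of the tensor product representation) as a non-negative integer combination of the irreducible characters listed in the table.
chi_4 tensor chi_1 = chi_4 (all other irreducibles have multiplicity 0).

Details: The character of a tensor product is the pointwise product (chi_4 * chi_1)(C) = chi_4(C) * chi_1(C):
  {e}: (2)*(1), {r^1, r^4}: (-sqrt(5)/2 - 1/2)*(1), {r^2, r^3}: (-1/2 + sqrt(5)/2)*(1), {s, sr, ..., sr^4}: (0)*(1)
so (chi_4 * chi_1) takes values
  {e} -> 2, {r^1, r^4} -> -sqrt(5)/2 - 1/2, {r^2, r^3} -> -1/2 + sqrt(5)/2, {s, sr, ..., sr^4} -> 0.
Now take the inner product of this character with each irreducible chi from the table, <chi_4*chi_1, chi> = (1/10) sum_C |C| (chi_4*chi_1)(C) conj(chi(C)):
  <chi_4*chi_1, chi_1> = (1/10)[1*(2)*conj(1) + 2*(-sqrt(5)/2 - 1/2)*conj(1) + 2*(-1/2 + sqrt(5)/2)*conj(1) + 5*(0)*conj(1)]
      = (1/10)[(2) + (-sqrt(5) - 1) + (-1 + sqrt(5)) + (0)] = 0/10 = 0
  <chi_4*chi_1, chi_2> = (1/10)[1*(2)*conj(1) + 2*(-sqrt(5)/2 - 1/2)*conj(1) + 2*(-1/2 + sqrt(5)/2)*conj(1) + 5*(0)*conj(-1)]
      = (1/10)[(2) + (-sqrt(5) - 1) + (-1 + sqrt(5)) + (0)] = 0/10 = 0
  <chi_4*chi_1, chi_3> = (1/10)[1*(2)*conj(2) + 2*(-sqrt(5)/2 - 1/2)*conj(-1/2 + sqrt(5)/2) + 2*(-1/2 + sqrt(5)/2)*conj(-sqrt(5)/2 - 1/2) + 5*(0)*conj(0)]
      = (1/10)[(4) + (-2) + (-2) + (0)] = 0/10 = 0
  <chi_4*chi_1, chi_4> = (1/10)[1*(2)*conj(2) + 2*(-sqrt(5)/2 - 1/2)*conj(-sqrt(5)/2 - 1/2) + 2*(-1/2 + sqrt(5)/2)*conj(-1/2 + sqrt(5)/2) + 5*(0)*conj(0)]
      = (1/10)[(4) + (sqrt(5) + 3) + (3 - sqrt(5)) + (0)] = 10/10 = 1
Hence the multiplicities are chi_4: 1. Dimension check: dim(chi_4)*dim(chi_1) = 2*1 = 2 and sum (mult * dim) = 1*2 = 2.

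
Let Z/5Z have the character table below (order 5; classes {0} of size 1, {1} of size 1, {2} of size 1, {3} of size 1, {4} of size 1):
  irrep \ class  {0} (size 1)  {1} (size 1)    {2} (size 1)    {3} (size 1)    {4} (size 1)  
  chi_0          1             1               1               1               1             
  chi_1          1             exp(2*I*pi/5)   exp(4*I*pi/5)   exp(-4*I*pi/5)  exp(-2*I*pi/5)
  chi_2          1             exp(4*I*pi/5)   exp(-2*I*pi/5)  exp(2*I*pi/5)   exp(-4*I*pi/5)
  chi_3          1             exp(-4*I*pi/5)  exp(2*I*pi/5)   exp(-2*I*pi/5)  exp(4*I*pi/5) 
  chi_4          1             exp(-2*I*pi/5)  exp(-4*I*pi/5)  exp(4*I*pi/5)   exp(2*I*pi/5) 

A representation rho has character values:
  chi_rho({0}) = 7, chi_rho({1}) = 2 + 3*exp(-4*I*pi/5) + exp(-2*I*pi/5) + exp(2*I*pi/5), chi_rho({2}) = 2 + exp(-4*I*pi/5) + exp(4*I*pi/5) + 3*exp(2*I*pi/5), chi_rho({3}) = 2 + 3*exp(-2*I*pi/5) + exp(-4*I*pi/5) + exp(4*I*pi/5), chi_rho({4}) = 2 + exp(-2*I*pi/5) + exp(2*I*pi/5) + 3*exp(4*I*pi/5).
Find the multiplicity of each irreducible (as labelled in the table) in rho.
Multiplicities: chi_0: 2, chi_1: 1, chi_2: 0, chi_3: 3, chi_4: 1.

Reasoning: Use <chi_rho, chi> = (1/|G|) sum_C |C| * chi_rho(C) * conj(chi(C)) with |G| = 5 for each irreducible chi in the table:
  <chi_rho, chi_0> = (1/5)[1*(7)*conj(1) + 1*(2 + 3*exp(-4*I*pi/5) + exp(-2*I*pi/5) + exp(2*I*pi/5))*conj(1) + 1*(2 + exp(-4*I*pi/5) + exp(4*I*pi/5) + 3*exp(2*I*pi/5))*conj(1) + 1*(2 + 3*exp(-2*I*pi/5) + exp(-4*I*pi/5) + exp(4*I*pi/5))*conj(1) + 1*(2 + exp(-2*I*pi/5) + exp(2*I*pi/5) + 3*exp(4*I*pi/5))*conj(1)]
      = (1/5)[(7) + (2 + 3*exp(-4*I*pi/5) + exp(-2*I*pi/5) + exp(2*I*pi/5)) + (2 + exp(-4*I*pi/5) + exp(4*I*pi/5) + 3*exp(2*I*pi/5)) + (2 + 3*exp(-2*I*pi/5) + exp(-4*I*pi/5) + exp(4*I*pi/5)) + (2 + exp(-2*I*pi/5) + exp(2*I*pi/5) + 3*exp(4*I*pi/5))] = 10/5 = 2
  <chi_rho, chi_1> = (1/5)[1*(7)*conj(1) + 1*(2 + 3*exp(-4*I*pi/5) + exp(-2*I*pi/5) + exp(2*I*pi/5))*conj(exp(2*I*pi/5)) + 1*(2 + exp(-4*I*pi/5) + exp(4*I*pi/5) + 3*exp(2*I*pi/5))*conj(exp(4*I*pi/5)) + 1*(2 + 3*exp(-2*I*pi/5) + exp(-4*I*pi/5) + exp(4*I*pi/5))*conj(exp(-4*I*pi/5)) + 1*(2 + exp(-2*I*pi/5) + exp(2*I*pi/5) + 3*exp(4*I*pi/5))*conj(exp(-2*I*pi/5))]
      = (1/5)[(7) + (1 + 2*exp(-2*I*pi/5) + exp(-4*I*pi/5) + 3*exp(4*I*pi/5)) + (1 + 3*exp(-2*I*pi/5) + 2*exp(-4*I*pi/5) + exp(2*I*pi/5)) + (1 + exp(-2*I*pi/5) + 2*exp(4*I*pi/5) + 3*exp(2*I*pi/5)) + (1 + 3*exp(-4*I*pi/5) + exp(4*I*pi/5) + 2*exp(2*I*pi/5))] = 5/5 = 1
  <chi_rho, chi_2> = (1/5)[1*(7)*conj(1) + 1*(2 + 3*exp(-4*I*pi/5) + exp(-2*I*pi/5) + exp(2*I*pi/5))*conj(exp(4*I*pi/5)) + 1*(2 + exp(-4*I*pi/5) + exp(4*I*pi/5) + 3*exp(2*I*pi/5))*conj(exp(-2*I*pi/5)) + 1*(2 + 3*exp(-2*I*pi/5) + exp(-4*I*pi/5) + exp(4*I*pi/5))*conj(exp(2*I*pi/5)) + 1*(2 + exp(-2*I*pi/5) + exp(2*I*pi/5) + 3*exp(4*I*pi/5))*conj(exp(-4*I*pi/5))]
      = (1/5)[(7) + (2*exp(-4*I*pi/5) + exp(-2*I*pi/5) + exp(4*I*pi/5) + 3*exp(2*I*pi/5)) + (exp(-2*I*pi/5) + exp(-4*I*pi/5) + 3*exp(4*I*pi/5) + 2*exp(2*I*pi/5)) + (2*exp(-2*I*pi/5) + 3*exp(-4*I*pi/5) + exp(4*I*pi/5) + exp(2*I*pi/5)) + (3*exp(-2*I*pi/5) + exp(-4*I*pi/5) + exp(2*I*pi/5) + 2*exp(4*I*pi/5))] = 0/5 = 0
  <chi_rho, chi_3> = (1/5)[1*(7)*conj(1) + 1*(2 + 3*exp(-4*I*pi/5) + exp(-2*I*pi/5) + exp(2*I*pi/5))*conj(exp(-4*I*pi/5)) + 1*(2 + exp(-4*I*pi/5) + exp(4*I*pi/5) + 3*exp(2*I*pi/5))*conj(exp(2*I*pi/5)) + 1*(2 + 3*exp(-2*I*pi/5) + exp(-4*I*pi/5) + exp(4*I*pi/5))*conj(exp(-2*I*pi/5)) + 1*(2 + exp(-2*I*pi/5) + exp(2*I*pi/5) + 3*exp(4*I*pi/5))*conj(exp(4*I*pi/5))]
      = (1/5)[(7) + (3 + exp(-4*I*pi/5) + exp(2*I*pi/5) + 2*exp(4*I*pi/5)) + (3 + 2*exp(-2*I*pi/5) + exp(4*I*pi/5) + exp(2*I*pi/5)) + (3 + exp(-2*I*pi/5) + exp(-4*I*pi/5) + 2*exp(2*I*pi/5)) + (3 + 2*exp(-4*I*pi/5) + exp(-2*I*pi/5) + exp(4*I*pi/5))] = 15/5 = 3
  <chi_rho, chi_4> = (1/5)[1*(7)*conj(1) + 1*(2 + 3*exp(-4*I*pi/5) + exp(-2*I*pi/5) + exp(2*I*pi/5))*conj(exp(-2*I*pi/5)) + 1*(2 + exp(-4*I*pi/5) + exp(4*I*pi/5) + 3*exp(2*I*pi/5))*conj(exp(-4*I*pi/5)) + 1*(2 + 3*exp(-2*I*pi/5) + exp(-4*I*pi/5) + exp(4*I*pi/5))*conj(exp(4*I*pi/5)) + 1*(2 + exp(-2*I*pi/5) + exp(2*I*pi/5) + 3*exp(4*I*pi/5))*conj(exp(2*I*pi/5))]
      = (1/5)[(7) + (1 + 3*exp(-2*I*pi/5) + exp(4*I*pi/5) + 2*exp(2*I*pi/5)) + (1 + 3*exp(-4*I*pi/5) + exp(-2*I*pi/5) + 2*exp(4*I*pi/5)) + (1 + 2*exp(-4*I*pi/5) + exp(2*I*pi/5) + 3*exp(4*I*pi/5)) + (1 + 2*exp(-2*I*pi/5) + exp(-4*I*pi/5) + 3*exp(2*I*pi/5))] = 5/5 = 1
(Exp terms are combined using exp(i*s)*conj(exp(i*t)) = exp(i*(s-t)), and sums of them are collapsed using the identity that for every m > 1 the m distinct m-th roots of unity sum to 0, e.g. 1 + exp(2*I*pi/3) + exp(-2*I*pi/3) = 0.)
Dimension check: dim(rho) = sum (mult * dim) = 2*1 + 1*1 + 0*1 + 3*1 + 1*1 = 7 = chi_rho(e) = 7.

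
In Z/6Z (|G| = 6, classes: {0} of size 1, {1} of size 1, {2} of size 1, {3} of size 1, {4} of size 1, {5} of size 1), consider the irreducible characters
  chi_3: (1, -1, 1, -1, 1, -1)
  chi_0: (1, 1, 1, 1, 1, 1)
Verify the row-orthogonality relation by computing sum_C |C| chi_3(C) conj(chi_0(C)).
Sum = 0; so <chi_3, chi_0> = 0 (distinct irreducibles are orthogonal).

Justification: Compute term by term over conjugacy classes (|C| * chi_3(C) * conj(chi_0(C))):
  1*(1)*conj(1) + 1*(-1)*conj(1) + 1*(1)*conj(1) + 1*(-1)*conj(1) + 1*(1)*conj(1) + 1*(-1)*conj(1)
  = (1) + (-1) + (1) + (-1) + (1) + (-1)
  = 0.
(Exp terms are combined using exp(i*s)*conj(exp(i*t)) = exp(i*(s-t)), and sums of them are collapsed using the identity that for every m > 1 the m distinct m-th roots of unity sum to 0, e.g. 1 + exp(2*I*pi/3) + exp(-2*I*pi/3) = 0.)
Dividing by |G| = 6 gives 0/6 = 0, matching the row-orthogonality relation <chi_3, chi_0> = [chi_3 = chi_0].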